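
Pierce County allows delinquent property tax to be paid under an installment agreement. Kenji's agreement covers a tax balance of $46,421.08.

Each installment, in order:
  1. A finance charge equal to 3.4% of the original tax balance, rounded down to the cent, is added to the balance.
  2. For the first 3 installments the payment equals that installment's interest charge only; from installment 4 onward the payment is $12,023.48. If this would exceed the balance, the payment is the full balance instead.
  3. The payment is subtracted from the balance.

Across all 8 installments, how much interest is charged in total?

# | Opening | Interest | Payment | End bal
1 | $46,421.08 | $1,578.31 | $1,578.31 | $46,421.08
2 | $46,421.08 | $1,578.31 | $1,578.31 | $46,421.08
3 | $46,421.08 | $1,578.31 | $1,578.31 | $46,421.08
4 | $46,421.08 | $1,578.31 | $12,023.48 | $35,975.91
5 | $35,975.91 | $1,578.31 | $12,023.48 | $25,530.74
6 | $25,530.74 | $1,578.31 | $12,023.48 | $15,085.57
7 | $15,085.57 | $1,578.31 | $12,023.48 | $4,640.40
8 | $4,640.40 | $1,578.31 | $6,218.71 | $0.00
Total interest: $1,578.31 + $1,578.31 + $1,578.31 + $1,578.31 + $1,578.31 + $1,578.31 + $1,578.31 + $1,578.31 = $12,626.48

$12,626.48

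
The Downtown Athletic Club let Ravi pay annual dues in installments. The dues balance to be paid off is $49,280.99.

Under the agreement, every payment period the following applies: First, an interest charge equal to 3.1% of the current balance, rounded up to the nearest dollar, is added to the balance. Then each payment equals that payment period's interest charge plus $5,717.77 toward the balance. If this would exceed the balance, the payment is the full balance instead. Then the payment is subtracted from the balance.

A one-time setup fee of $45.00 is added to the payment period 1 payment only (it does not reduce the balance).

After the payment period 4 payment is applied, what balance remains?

Payment period 1: opening $49,280.99; interest $1,528.00 → $50,808.99; payment $7,245.77 (+ $45.00 fee); balance $43,563.22
Payment period 2: opening $43,563.22; interest $1,351.00 → $44,914.22; payment $7,068.77; balance $37,845.45
Payment period 3: opening $37,845.45; interest $1,174.00 → $39,019.45; payment $6,891.77; balance $32,127.68
Payment period 4: opening $32,127.68; interest $996.00 → $33,123.68; payment $6,713.77; balance $26,409.91

$26,409.91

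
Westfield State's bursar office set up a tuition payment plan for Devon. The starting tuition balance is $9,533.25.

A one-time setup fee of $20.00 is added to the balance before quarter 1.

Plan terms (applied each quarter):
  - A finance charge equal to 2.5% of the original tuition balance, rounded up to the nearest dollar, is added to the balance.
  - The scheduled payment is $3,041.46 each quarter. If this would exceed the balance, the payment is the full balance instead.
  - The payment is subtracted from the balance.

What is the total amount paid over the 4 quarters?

$10,509.25

# | Opening | Interest | Payment | End bal
1 | $9,553.25 | $239.00 | $3,041.46 | $6,750.79
2 | $6,750.79 | $239.00 | $3,041.46 | $3,948.33
3 | $3,948.33 | $239.00 | $3,041.46 | $1,145.87
4 | $1,145.87 | $239.00 | $1,384.87 | $0.00
Total paid: $10,509.25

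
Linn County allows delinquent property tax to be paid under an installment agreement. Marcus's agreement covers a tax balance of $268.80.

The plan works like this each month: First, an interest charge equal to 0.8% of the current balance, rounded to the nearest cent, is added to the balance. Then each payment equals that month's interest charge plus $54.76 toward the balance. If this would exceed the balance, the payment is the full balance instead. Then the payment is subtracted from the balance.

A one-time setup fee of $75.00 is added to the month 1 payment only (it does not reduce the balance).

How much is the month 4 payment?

$55.60

Month 1: $268.80 +$2.15 interest = $270.95; pay $56.91 (+ $75.00 fee) → $214.04
Month 2: $214.04 +$1.71 interest = $215.75; pay $56.47 → $159.28
Month 3: $159.28 +$1.27 interest = $160.55; pay $56.03 → $104.52
Month 4: $104.52 +$0.84 interest = $105.36; pay $55.60 → $49.76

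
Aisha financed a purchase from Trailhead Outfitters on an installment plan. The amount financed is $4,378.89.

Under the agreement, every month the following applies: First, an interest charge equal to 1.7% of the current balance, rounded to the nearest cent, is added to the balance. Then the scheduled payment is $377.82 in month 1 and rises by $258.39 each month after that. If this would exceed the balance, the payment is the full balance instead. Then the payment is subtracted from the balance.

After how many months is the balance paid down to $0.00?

6

Month 1: opening $4,378.89; interest $74.44 → $4,453.33; payment $377.82; balance $4,075.51
Month 2: opening $4,075.51; interest $69.28 → $4,144.79; payment $636.21; balance $3,508.58
Month 3: opening $3,508.58; interest $59.65 → $3,568.23; payment $894.60; balance $2,673.63
Month 4: opening $2,673.63; interest $45.45 → $2,719.08; payment $1,152.99; balance $1,566.09
Month 5: opening $1,566.09; interest $26.62 → $1,592.71; payment $1,411.38; balance $181.33
Month 6: opening $181.33; interest $3.08 → $184.41; payment $184.41; balance $0.00
Balance reaches $0.00 in month 6.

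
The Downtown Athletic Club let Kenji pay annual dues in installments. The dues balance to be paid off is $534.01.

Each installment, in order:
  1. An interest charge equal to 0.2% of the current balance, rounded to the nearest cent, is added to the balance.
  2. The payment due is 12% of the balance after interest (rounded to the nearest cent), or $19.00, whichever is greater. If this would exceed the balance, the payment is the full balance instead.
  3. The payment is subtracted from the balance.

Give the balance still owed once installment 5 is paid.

Installment 1: opening $534.01; interest $1.07 → $535.08; payment $64.21; balance $470.87
Installment 2: opening $470.87; interest $0.94 → $471.81; payment $56.62; balance $415.19
Installment 3: opening $415.19; interest $0.83 → $416.02; payment $49.92; balance $366.10
Installment 4: opening $366.10; interest $0.73 → $366.83; payment $44.02; balance $322.81
Installment 5: opening $322.81; interest $0.65 → $323.46; payment $38.82; balance $284.64

$284.64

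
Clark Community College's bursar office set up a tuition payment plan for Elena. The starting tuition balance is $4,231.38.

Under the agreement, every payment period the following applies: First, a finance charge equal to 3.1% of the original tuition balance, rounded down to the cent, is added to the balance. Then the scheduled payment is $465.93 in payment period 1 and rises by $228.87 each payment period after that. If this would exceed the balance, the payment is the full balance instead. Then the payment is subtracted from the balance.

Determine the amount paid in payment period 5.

Payment period 1: $4,231.38 +$131.17 interest = $4,362.55; pay $465.93 → $3,896.62
Payment period 2: $3,896.62 +$131.17 interest = $4,027.79; pay $694.80 → $3,332.99
Payment period 3: $3,332.99 +$131.17 interest = $3,464.16; pay $923.67 → $2,540.49
Payment period 4: $2,540.49 +$131.17 interest = $2,671.66; pay $1,152.54 → $1,519.12
Payment period 5: $1,519.12 +$131.17 interest = $1,650.29; pay $1,381.41 → $268.88

$1,381.41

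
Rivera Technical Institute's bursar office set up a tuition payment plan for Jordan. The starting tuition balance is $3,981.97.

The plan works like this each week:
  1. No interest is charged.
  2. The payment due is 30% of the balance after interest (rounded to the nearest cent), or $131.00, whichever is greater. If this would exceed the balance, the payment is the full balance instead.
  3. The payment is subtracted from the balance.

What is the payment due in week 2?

Week 1: $3,981.97 − $1,194.59 → $2,787.38
Week 2: $2,787.38 − $836.21 → $1,951.17

$836.21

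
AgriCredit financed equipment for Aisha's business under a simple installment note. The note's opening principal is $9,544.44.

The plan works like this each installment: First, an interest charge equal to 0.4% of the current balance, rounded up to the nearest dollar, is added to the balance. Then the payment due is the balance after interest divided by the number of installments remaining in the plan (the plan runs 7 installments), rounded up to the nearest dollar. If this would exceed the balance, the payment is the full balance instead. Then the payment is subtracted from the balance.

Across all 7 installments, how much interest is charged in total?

Installment 1: $9,544.44 +$39.00 interest = $9,583.44; pay $1,370.00 → $8,213.44
Installment 2: $8,213.44 +$33.00 interest = $8,246.44; pay $1,375.00 → $6,871.44
Installment 3: $6,871.44 +$28.00 interest = $6,899.44; pay $1,380.00 → $5,519.44
Installment 4: $5,519.44 +$23.00 interest = $5,542.44; pay $1,386.00 → $4,156.44
Installment 5: $4,156.44 +$17.00 interest = $4,173.44; pay $1,392.00 → $2,781.44
Installment 6: $2,781.44 +$12.00 interest = $2,793.44; pay $1,397.00 → $1,396.44
Installment 7: $1,396.44 +$6.00 interest = $1,402.44; pay $1,402.44 → $0.00
Total interest: $39.00 + $33.00 + $28.00 + $23.00 + $17.00 + $12.00 + $6.00 = $158.00

$158.00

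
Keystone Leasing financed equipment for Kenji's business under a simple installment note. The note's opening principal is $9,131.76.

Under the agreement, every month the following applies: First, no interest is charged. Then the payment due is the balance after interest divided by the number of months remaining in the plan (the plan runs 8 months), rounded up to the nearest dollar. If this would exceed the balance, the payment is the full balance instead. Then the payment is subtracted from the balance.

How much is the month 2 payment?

Month 1: opening $9,131.76; payment $1,142.00; balance $7,989.76
Month 2: opening $7,989.76; payment $1,142.00; balance $6,847.76

$1,142.00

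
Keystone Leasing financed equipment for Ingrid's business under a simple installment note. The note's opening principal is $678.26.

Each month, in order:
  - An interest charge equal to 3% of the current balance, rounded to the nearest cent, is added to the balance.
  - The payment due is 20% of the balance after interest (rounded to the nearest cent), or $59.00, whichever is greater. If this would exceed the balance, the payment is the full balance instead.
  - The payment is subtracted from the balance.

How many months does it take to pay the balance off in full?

10

Month 1: $678.26 +$20.35 interest = $698.61; pay $139.72 → $558.89
Month 2: $558.89 +$16.77 interest = $575.66; pay $115.13 → $460.53
Month 3: $460.53 +$13.82 interest = $474.35; pay $94.87 → $379.48
Month 4: $379.48 +$11.38 interest = $390.86; pay $78.17 → $312.69
Month 5: $312.69 +$9.38 interest = $322.07; pay $64.41 → $257.66
Month 6: $257.66 +$7.73 interest = $265.39; pay $59.00 → $206.39
Month 7: $206.39 +$6.19 interest = $212.58; pay $59.00 → $153.58
Month 8: $153.58 +$4.61 interest = $158.19; pay $59.00 → $99.19
Month 9: $99.19 +$2.98 interest = $102.17; pay $59.00 → $43.17
Month 10: $43.17 +$1.30 interest = $44.47; pay $44.47 → $0.00
Balance reaches $0.00 in month 10.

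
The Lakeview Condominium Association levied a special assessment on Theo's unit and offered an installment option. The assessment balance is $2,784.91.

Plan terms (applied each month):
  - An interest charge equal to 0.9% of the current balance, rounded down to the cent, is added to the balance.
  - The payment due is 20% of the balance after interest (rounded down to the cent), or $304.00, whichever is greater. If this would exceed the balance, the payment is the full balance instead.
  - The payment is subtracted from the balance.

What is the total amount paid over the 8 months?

$2,886.01

# | Opening | Interest | Payment | End bal
1 | $2,784.91 | $25.06 | $561.99 | $2,247.98
2 | $2,247.98 | $20.23 | $453.64 | $1,814.57
3 | $1,814.57 | $16.33 | $366.18 | $1,464.72
4 | $1,464.72 | $13.18 | $304.00 | $1,173.90
5 | $1,173.90 | $10.56 | $304.00 | $880.46
6 | $880.46 | $7.92 | $304.00 | $584.38
7 | $584.38 | $5.25 | $304.00 | $285.63
8 | $285.63 | $2.57 | $288.20 | $0.00
Total paid: $2,886.01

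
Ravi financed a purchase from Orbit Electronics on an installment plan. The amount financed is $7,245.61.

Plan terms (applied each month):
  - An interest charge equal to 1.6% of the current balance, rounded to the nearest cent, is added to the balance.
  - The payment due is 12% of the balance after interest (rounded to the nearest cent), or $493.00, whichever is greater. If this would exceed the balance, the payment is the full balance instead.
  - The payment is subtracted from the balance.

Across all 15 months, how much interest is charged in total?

Month 1: $7,245.61 +$115.93 interest = $7,361.54; pay $883.38 → $6,478.16
Month 2: $6,478.16 +$103.65 interest = $6,581.81; pay $789.82 → $5,791.99
Month 3: $5,791.99 +$92.67 interest = $5,884.66; pay $706.16 → $5,178.50
Month 4: $5,178.50 +$82.86 interest = $5,261.36; pay $631.36 → $4,630.00
Month 5: $4,630.00 +$74.08 interest = $4,704.08; pay $564.49 → $4,139.59
Month 6: $4,139.59 +$66.23 interest = $4,205.82; pay $504.70 → $3,701.12
Month 7: $3,701.12 +$59.22 interest = $3,760.34; pay $493.00 → $3,267.34
Month 8: $3,267.34 +$52.28 interest = $3,319.62; pay $493.00 → $2,826.62
Month 9: $2,826.62 +$45.23 interest = $2,871.85; pay $493.00 → $2,378.85
Month 10: $2,378.85 +$38.06 interest = $2,416.91; pay $493.00 → $1,923.91
Month 11: $1,923.91 +$30.78 interest = $1,954.69; pay $493.00 → $1,461.69
Month 12: $1,461.69 +$23.39 interest = $1,485.08; pay $493.00 → $992.08
Month 13: $992.08 +$15.87 interest = $1,007.95; pay $493.00 → $514.95
Month 14: $514.95 +$8.24 interest = $523.19; pay $493.00 → $30.19
Month 15: $30.19 +$0.48 interest = $30.67; pay $30.67 → $0.00
Total interest: $115.93 + $103.65 + $92.67 + $82.86 + $74.08 + $66.23 + $59.22 + $52.28 + $45.23 + $38.06 + $30.78 + $23.39 + $15.87 + $8.24 + $0.48 = $808.97

$808.97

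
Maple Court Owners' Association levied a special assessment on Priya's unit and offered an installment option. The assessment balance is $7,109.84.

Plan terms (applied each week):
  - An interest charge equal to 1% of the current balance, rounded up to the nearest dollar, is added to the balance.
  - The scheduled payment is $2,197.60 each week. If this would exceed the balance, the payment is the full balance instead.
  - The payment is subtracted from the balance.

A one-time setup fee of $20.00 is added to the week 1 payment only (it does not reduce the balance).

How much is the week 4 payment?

$675.04

Week 1: opening $7,109.84; interest $72.00 → $7,181.84; payment $2,197.60 (+ $20.00 fee); balance $4,984.24
Week 2: opening $4,984.24; interest $50.00 → $5,034.24; payment $2,197.60; balance $2,836.64
Week 3: opening $2,836.64; interest $29.00 → $2,865.64; payment $2,197.60; balance $668.04
Week 4: opening $668.04; interest $7.00 → $675.04; payment $675.04; balance $0.00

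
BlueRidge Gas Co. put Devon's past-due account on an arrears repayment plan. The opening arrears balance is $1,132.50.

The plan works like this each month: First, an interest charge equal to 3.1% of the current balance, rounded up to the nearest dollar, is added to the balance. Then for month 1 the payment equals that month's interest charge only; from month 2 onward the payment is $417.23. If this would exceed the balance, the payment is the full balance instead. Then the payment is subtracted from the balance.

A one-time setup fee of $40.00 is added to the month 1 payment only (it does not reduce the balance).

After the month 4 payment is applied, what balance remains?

# | Opening | Interest | Payment | Fee | End bal
1 | $1,132.50 | $36.00 | $36.00 | $40.00 | $1,132.50
2 | $1,132.50 | $36.00 | $417.23 | — | $751.27
3 | $751.27 | $24.00 | $417.23 | — | $358.04
4 | $358.04 | $12.00 | $370.04 | — | $0.00

$0.00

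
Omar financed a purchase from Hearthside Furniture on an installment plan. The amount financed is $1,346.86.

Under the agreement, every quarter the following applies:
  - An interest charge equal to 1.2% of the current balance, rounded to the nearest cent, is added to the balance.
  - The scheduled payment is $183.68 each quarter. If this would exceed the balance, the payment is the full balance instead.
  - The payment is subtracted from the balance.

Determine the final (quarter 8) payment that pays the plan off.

# | Opening | Interest | Payment | End bal
1 | $1,346.86 | $16.16 | $183.68 | $1,179.34
2 | $1,179.34 | $14.15 | $183.68 | $1,009.81
3 | $1,009.81 | $12.12 | $183.68 | $838.25
4 | $838.25 | $10.06 | $183.68 | $664.63
5 | $664.63 | $7.98 | $183.68 | $488.93
6 | $488.93 | $5.87 | $183.68 | $311.12
7 | $311.12 | $3.73 | $183.68 | $131.17
8 | $131.17 | $1.57 | $132.74 | $0.00

$132.74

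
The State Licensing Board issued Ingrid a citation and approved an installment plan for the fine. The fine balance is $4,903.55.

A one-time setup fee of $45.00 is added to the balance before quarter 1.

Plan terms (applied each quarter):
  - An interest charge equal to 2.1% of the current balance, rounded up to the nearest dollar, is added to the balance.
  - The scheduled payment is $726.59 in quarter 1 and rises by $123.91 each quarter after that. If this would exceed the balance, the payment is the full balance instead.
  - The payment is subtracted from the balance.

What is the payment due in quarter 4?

$1,098.32

# | Opening | Interest | Payment | End bal
1 | $4,948.55 | $104.00 | $726.59 | $4,325.96
2 | $4,325.96 | $91.00 | $850.50 | $3,566.46
3 | $3,566.46 | $75.00 | $974.41 | $2,667.05
4 | $2,667.05 | $57.00 | $1,098.32 | $1,625.73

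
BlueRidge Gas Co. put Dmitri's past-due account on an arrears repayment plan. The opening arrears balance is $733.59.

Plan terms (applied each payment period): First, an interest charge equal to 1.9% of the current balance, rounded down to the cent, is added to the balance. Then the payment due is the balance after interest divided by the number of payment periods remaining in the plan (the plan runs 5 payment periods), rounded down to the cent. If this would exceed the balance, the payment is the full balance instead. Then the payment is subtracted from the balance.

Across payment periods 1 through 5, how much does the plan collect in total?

$776.45

# | Opening | Interest | Payment | End bal
1 | $733.59 | $13.93 | $149.50 | $598.02
2 | $598.02 | $11.36 | $152.34 | $457.04
3 | $457.04 | $8.68 | $155.24 | $310.48
4 | $310.48 | $5.89 | $158.18 | $158.19
5 | $158.19 | $3.00 | $161.19 | $0.00
Total paid: $776.45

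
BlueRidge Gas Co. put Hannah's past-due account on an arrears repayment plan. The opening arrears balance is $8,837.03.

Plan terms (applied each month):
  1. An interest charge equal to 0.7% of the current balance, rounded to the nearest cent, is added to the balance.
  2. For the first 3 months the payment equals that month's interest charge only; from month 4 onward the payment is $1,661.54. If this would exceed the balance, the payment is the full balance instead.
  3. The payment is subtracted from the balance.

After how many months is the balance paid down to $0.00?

9

Month 1: opening $8,837.03; interest $61.86 → $8,898.89; payment $61.86; balance $8,837.03
Month 2: opening $8,837.03; interest $61.86 → $8,898.89; payment $61.86; balance $8,837.03
Month 3: opening $8,837.03; interest $61.86 → $8,898.89; payment $61.86; balance $8,837.03
Month 4: opening $8,837.03; interest $61.86 → $8,898.89; payment $1,661.54; balance $7,237.35
Month 5: opening $7,237.35; interest $50.66 → $7,288.01; payment $1,661.54; balance $5,626.47
Month 6: opening $5,626.47; interest $39.39 → $5,665.86; payment $1,661.54; balance $4,004.32
Month 7: opening $4,004.32; interest $28.03 → $4,032.35; payment $1,661.54; balance $2,370.81
Month 8: opening $2,370.81; interest $16.60 → $2,387.41; payment $1,661.54; balance $725.87
Month 9: opening $725.87; interest $5.08 → $730.95; payment $730.95; balance $0.00
Balance reaches $0.00 in month 9.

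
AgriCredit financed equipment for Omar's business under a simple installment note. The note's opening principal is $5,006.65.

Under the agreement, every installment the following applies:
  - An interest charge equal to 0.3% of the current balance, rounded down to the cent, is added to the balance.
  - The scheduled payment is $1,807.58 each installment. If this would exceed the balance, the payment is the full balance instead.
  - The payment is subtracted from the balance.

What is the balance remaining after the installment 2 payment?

Installment 1: opening $5,006.65; interest $15.01 → $5,021.66; payment $1,807.58; balance $3,214.08
Installment 2: opening $3,214.08; interest $9.64 → $3,223.72; payment $1,807.58; balance $1,416.14

$1,416.14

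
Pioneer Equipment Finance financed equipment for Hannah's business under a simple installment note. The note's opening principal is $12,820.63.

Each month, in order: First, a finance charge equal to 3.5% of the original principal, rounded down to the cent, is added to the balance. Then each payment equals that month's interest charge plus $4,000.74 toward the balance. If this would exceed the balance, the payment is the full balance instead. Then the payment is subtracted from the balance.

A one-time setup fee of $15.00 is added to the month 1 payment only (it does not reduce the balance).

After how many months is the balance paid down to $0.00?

# | Opening | Interest | Payment | Fee | End bal
1 | $12,820.63 | $448.72 | $4,449.46 | $15.00 | $8,819.89
2 | $8,819.89 | $448.72 | $4,449.46 | — | $4,819.15
3 | $4,819.15 | $448.72 | $4,449.46 | — | $818.41
4 | $818.41 | $448.72 | $1,267.13 | — | $0.00
Balance reaches $0.00 in month 4.

4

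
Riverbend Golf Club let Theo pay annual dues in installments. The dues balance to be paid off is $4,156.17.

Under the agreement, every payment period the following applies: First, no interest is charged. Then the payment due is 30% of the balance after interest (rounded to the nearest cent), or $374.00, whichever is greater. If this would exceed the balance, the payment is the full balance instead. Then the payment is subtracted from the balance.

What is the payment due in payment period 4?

# | Opening | Payment | End bal
1 | $4,156.17 | $1,246.85 | $2,909.32
2 | $2,909.32 | $872.80 | $2,036.52
3 | $2,036.52 | $610.96 | $1,425.56
4 | $1,425.56 | $427.67 | $997.89

$427.67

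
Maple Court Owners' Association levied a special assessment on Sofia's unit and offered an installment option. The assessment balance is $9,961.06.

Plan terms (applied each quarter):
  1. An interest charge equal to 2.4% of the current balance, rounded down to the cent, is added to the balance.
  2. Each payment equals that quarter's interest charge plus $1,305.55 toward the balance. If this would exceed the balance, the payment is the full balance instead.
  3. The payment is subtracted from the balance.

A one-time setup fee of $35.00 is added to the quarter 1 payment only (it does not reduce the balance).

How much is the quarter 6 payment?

Quarter 1: $9,961.06 +$239.06 interest = $10,200.12; pay $1,544.61 (+ $35.00 fee) → $8,655.51
Quarter 2: $8,655.51 +$207.73 interest = $8,863.24; pay $1,513.28 → $7,349.96
Quarter 3: $7,349.96 +$176.39 interest = $7,526.35; pay $1,481.94 → $6,044.41
Quarter 4: $6,044.41 +$145.06 interest = $6,189.47; pay $1,450.61 → $4,738.86
Quarter 5: $4,738.86 +$113.73 interest = $4,852.59; pay $1,419.28 → $3,433.31
Quarter 6: $3,433.31 +$82.39 interest = $3,515.70; pay $1,387.94 → $2,127.76

$1,387.94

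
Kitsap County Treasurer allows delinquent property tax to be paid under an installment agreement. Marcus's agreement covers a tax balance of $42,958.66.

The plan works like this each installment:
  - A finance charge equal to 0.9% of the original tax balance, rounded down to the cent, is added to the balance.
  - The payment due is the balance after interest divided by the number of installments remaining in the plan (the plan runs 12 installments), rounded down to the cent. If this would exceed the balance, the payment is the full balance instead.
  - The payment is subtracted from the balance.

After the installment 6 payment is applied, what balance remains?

$22,994.62

Installment 1: $42,958.66 +$386.62 interest = $43,345.28; pay $3,612.10 → $39,733.18
Installment 2: $39,733.18 +$386.62 interest = $40,119.80; pay $3,647.25 → $36,472.55
Installment 3: $36,472.55 +$386.62 interest = $36,859.17; pay $3,685.91 → $33,173.26
Installment 4: $33,173.26 +$386.62 interest = $33,559.88; pay $3,728.87 → $29,831.01
Installment 5: $29,831.01 +$386.62 interest = $30,217.63; pay $3,777.20 → $26,440.43
Installment 6: $26,440.43 +$386.62 interest = $26,827.05; pay $3,832.43 → $22,994.62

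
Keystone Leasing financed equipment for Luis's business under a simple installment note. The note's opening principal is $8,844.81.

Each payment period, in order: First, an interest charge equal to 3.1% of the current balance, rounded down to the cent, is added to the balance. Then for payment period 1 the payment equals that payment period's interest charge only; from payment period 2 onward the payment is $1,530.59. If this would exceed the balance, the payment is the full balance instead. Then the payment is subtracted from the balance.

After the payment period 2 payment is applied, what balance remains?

$7,588.40

Payment period 1: opening $8,844.81; interest $274.18 → $9,118.99; payment $274.18; balance $8,844.81
Payment period 2: opening $8,844.81; interest $274.18 → $9,118.99; payment $1,530.59; balance $7,588.40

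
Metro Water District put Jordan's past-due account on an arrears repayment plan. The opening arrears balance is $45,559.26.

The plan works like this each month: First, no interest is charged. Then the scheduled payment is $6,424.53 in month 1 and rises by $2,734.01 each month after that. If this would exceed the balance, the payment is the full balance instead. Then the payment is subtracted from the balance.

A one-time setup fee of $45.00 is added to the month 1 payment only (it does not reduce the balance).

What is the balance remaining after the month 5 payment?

$0.00

Month 1: opening $45,559.26; payment $6,424.53 (+ $45.00 fee); balance $39,134.73
Month 2: opening $39,134.73; payment $9,158.54; balance $29,976.19
Month 3: opening $29,976.19; payment $11,892.55; balance $18,083.64
Month 4: opening $18,083.64; payment $14,626.56; balance $3,457.08
Month 5: opening $3,457.08; payment $3,457.08; balance $0.00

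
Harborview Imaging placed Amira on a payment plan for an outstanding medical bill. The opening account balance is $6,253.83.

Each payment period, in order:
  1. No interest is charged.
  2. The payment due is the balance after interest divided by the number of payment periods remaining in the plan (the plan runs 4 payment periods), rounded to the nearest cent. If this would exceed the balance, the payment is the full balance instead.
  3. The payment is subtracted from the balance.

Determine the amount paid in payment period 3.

Payment period 1: opening $6,253.83; payment $1,563.46; balance $4,690.37
Payment period 2: opening $4,690.37; payment $1,563.46; balance $3,126.91
Payment period 3: opening $3,126.91; payment $1,563.46; balance $1,563.45

$1,563.46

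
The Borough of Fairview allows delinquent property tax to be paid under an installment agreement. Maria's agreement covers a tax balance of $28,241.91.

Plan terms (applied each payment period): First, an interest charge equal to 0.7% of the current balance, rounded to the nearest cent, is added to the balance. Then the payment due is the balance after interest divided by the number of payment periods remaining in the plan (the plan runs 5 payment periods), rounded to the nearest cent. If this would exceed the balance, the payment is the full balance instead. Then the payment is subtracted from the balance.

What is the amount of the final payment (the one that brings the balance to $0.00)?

Payment period 1: $28,241.91 +$197.69 interest = $28,439.60; pay $5,687.92 → $22,751.68
Payment period 2: $22,751.68 +$159.26 interest = $22,910.94; pay $5,727.74 → $17,183.20
Payment period 3: $17,183.20 +$120.28 interest = $17,303.48; pay $5,767.83 → $11,535.65
Payment period 4: $11,535.65 +$80.75 interest = $11,616.40; pay $5,808.20 → $5,808.20
Payment period 5: $5,808.20 +$40.66 interest = $5,848.86; pay $5,848.86 → $0.00

$5,848.86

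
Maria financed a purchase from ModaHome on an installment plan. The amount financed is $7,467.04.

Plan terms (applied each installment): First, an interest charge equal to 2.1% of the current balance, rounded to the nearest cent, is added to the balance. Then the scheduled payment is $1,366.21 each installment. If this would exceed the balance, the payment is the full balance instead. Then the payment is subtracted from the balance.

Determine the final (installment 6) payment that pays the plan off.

Installment 1: opening $7,467.04; interest $156.81 → $7,623.85; payment $1,366.21; balance $6,257.64
Installment 2: opening $6,257.64; interest $131.41 → $6,389.05; payment $1,366.21; balance $5,022.84
Installment 3: opening $5,022.84; interest $105.48 → $5,128.32; payment $1,366.21; balance $3,762.11
Installment 4: opening $3,762.11; interest $79.00 → $3,841.11; payment $1,366.21; balance $2,474.90
Installment 5: opening $2,474.90; interest $51.97 → $2,526.87; payment $1,366.21; balance $1,160.66
Installment 6: opening $1,160.66; interest $24.37 → $1,185.03; payment $1,185.03; balance $0.00

$1,185.03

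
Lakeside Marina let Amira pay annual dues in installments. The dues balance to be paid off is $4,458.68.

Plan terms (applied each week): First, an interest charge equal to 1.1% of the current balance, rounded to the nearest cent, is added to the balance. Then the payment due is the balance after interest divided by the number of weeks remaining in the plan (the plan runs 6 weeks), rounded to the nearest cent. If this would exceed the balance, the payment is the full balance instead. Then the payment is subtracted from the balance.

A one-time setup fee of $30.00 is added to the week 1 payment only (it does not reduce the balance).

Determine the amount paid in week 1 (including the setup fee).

$781.29

Week 1: opening $4,458.68; interest $49.05 → $4,507.73; payment $751.29 (+ $30.00 fee); balance $3,756.44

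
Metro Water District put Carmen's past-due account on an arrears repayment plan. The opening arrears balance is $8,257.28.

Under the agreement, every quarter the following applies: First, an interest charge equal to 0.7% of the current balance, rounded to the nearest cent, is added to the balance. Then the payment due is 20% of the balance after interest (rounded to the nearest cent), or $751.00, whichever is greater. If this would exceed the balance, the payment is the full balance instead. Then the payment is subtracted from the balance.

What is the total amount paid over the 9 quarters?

Quarter 1: opening $8,257.28; interest $57.80 → $8,315.08; payment $1,663.02; balance $6,652.06
Quarter 2: opening $6,652.06; interest $46.56 → $6,698.62; payment $1,339.72; balance $5,358.90
Quarter 3: opening $5,358.90; interest $37.51 → $5,396.41; payment $1,079.28; balance $4,317.13
Quarter 4: opening $4,317.13; interest $30.22 → $4,347.35; payment $869.47; balance $3,477.88
Quarter 5: opening $3,477.88; interest $24.35 → $3,502.23; payment $751.00; balance $2,751.23
Quarter 6: opening $2,751.23; interest $19.26 → $2,770.49; payment $751.00; balance $2,019.49
Quarter 7: opening $2,019.49; interest $14.14 → $2,033.63; payment $751.00; balance $1,282.63
Quarter 8: opening $1,282.63; interest $8.98 → $1,291.61; payment $751.00; balance $540.61
Quarter 9: opening $540.61; interest $3.78 → $544.39; payment $544.39; balance $0.00
Total paid: $8,499.88

$8,499.88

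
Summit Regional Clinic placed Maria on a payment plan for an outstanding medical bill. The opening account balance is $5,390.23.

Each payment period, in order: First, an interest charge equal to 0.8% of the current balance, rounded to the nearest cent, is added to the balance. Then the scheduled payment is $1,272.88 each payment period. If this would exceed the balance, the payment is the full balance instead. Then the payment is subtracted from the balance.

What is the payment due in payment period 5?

$415.14

# | Opening | Interest | Payment | End bal
1 | $5,390.23 | $43.12 | $1,272.88 | $4,160.47
2 | $4,160.47 | $33.28 | $1,272.88 | $2,920.87
3 | $2,920.87 | $23.37 | $1,272.88 | $1,671.36
4 | $1,671.36 | $13.37 | $1,272.88 | $411.85
5 | $411.85 | $3.29 | $415.14 | $0.00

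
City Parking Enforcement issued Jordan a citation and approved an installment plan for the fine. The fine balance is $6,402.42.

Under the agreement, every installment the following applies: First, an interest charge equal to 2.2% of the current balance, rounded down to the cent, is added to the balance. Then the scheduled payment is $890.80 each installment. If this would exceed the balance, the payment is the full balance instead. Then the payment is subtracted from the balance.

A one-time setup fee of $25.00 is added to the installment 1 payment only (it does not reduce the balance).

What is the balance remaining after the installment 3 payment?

$4,102.71

# | Opening | Interest | Payment | Fee | End bal
1 | $6,402.42 | $140.85 | $890.80 | $25.00 | $5,652.47
2 | $5,652.47 | $124.35 | $890.80 | — | $4,886.02
3 | $4,886.02 | $107.49 | $890.80 | — | $4,102.71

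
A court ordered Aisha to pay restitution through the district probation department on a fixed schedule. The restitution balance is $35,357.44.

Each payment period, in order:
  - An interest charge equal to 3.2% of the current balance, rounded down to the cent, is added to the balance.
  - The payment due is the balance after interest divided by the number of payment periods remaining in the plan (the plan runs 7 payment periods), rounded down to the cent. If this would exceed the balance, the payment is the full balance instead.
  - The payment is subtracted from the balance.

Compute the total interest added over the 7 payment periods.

# | Opening | Interest | Payment | End bal
1 | $35,357.44 | $1,131.43 | $5,212.69 | $31,276.18
2 | $31,276.18 | $1,000.83 | $5,379.50 | $26,897.51
3 | $26,897.51 | $860.72 | $5,551.64 | $22,206.59
4 | $22,206.59 | $710.61 | $5,729.30 | $17,187.90
5 | $17,187.90 | $550.01 | $5,912.63 | $11,825.28
6 | $11,825.28 | $378.40 | $6,101.84 | $6,101.84
7 | $6,101.84 | $195.25 | $6,297.09 | $0.00
Total interest: $1,131.43 + $1,000.83 + $860.72 + $710.61 + $550.01 + $378.40 + $195.25 = $4,827.25

$4,827.25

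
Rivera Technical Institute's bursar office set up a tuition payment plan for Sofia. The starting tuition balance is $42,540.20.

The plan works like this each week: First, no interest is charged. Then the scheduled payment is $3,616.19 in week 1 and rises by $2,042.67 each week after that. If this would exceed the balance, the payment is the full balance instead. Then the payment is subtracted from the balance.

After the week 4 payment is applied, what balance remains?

$15,819.42

Week 1: opening $42,540.20; payment $3,616.19; balance $38,924.01
Week 2: opening $38,924.01; payment $5,658.86; balance $33,265.15
Week 3: opening $33,265.15; payment $7,701.53; balance $25,563.62
Week 4: opening $25,563.62; payment $9,744.20; balance $15,819.42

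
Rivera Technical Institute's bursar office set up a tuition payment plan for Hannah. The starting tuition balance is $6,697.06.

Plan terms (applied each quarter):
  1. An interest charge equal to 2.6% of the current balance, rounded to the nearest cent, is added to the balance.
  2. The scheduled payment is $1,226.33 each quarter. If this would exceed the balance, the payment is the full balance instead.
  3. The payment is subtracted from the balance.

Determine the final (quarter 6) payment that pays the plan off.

$1,185.29

Quarter 1: $6,697.06 +$174.12 interest = $6,871.18; pay $1,226.33 → $5,644.85
Quarter 2: $5,644.85 +$146.77 interest = $5,791.62; pay $1,226.33 → $4,565.29
Quarter 3: $4,565.29 +$118.70 interest = $4,683.99; pay $1,226.33 → $3,457.66
Quarter 4: $3,457.66 +$89.90 interest = $3,547.56; pay $1,226.33 → $2,321.23
Quarter 5: $2,321.23 +$60.35 interest = $2,381.58; pay $1,226.33 → $1,155.25
Quarter 6: $1,155.25 +$30.04 interest = $1,185.29; pay $1,185.29 → $0.00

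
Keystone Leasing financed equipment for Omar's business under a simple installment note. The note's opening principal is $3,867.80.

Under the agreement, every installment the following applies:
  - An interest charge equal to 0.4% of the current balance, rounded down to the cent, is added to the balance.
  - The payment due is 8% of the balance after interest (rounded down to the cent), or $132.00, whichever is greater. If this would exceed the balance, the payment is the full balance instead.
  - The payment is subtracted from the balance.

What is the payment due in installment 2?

Installment 1: $3,867.80 +$15.47 interest = $3,883.27; pay $310.66 → $3,572.61
Installment 2: $3,572.61 +$14.29 interest = $3,586.90; pay $286.95 → $3,299.95

$286.95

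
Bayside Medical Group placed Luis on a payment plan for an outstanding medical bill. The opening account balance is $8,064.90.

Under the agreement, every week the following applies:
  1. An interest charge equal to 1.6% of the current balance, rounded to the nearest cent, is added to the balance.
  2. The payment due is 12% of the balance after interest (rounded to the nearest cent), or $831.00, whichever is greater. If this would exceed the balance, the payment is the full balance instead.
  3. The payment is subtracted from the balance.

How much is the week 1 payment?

# | Opening | Interest | Payment | End bal
1 | $8,064.90 | $129.04 | $983.27 | $7,210.67

$983.27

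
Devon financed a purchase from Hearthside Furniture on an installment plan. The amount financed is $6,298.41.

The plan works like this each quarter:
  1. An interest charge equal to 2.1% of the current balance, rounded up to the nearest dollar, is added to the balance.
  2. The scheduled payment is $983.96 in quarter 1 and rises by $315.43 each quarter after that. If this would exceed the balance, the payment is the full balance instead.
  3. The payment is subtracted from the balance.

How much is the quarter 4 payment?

# | Opening | Interest | Payment | End bal
1 | $6,298.41 | $133.00 | $983.96 | $5,447.45
2 | $5,447.45 | $115.00 | $1,299.39 | $4,263.06
3 | $4,263.06 | $90.00 | $1,614.82 | $2,738.24
4 | $2,738.24 | $58.00 | $1,930.25 | $865.99

$1,930.25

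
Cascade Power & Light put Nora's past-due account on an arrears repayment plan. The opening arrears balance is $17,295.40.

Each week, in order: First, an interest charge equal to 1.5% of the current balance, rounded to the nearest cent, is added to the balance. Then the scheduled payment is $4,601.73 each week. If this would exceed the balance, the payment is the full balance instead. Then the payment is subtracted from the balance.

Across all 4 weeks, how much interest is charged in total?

$643.00

Week 1: opening $17,295.40; interest $259.43 → $17,554.83; payment $4,601.73; balance $12,953.10
Week 2: opening $12,953.10; interest $194.30 → $13,147.40; payment $4,601.73; balance $8,545.67
Week 3: opening $8,545.67; interest $128.19 → $8,673.86; payment $4,601.73; balance $4,072.13
Week 4: opening $4,072.13; interest $61.08 → $4,133.21; payment $4,133.21; balance $0.00
Total interest: $259.43 + $194.30 + $128.19 + $61.08 = $643.00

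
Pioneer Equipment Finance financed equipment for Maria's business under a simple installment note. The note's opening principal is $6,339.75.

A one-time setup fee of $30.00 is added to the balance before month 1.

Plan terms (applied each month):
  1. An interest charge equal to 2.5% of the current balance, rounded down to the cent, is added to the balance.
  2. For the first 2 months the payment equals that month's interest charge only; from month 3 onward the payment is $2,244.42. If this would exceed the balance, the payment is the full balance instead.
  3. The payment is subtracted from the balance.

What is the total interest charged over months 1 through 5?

$638.51

# | Opening | Interest | Payment | End bal
1 | $6,369.75 | $159.24 | $159.24 | $6,369.75
2 | $6,369.75 | $159.24 | $159.24 | $6,369.75
3 | $6,369.75 | $159.24 | $2,244.42 | $4,284.57
4 | $4,284.57 | $107.11 | $2,244.42 | $2,147.26
5 | $2,147.26 | $53.68 | $2,200.94 | $0.00
Total interest: $159.24 + $159.24 + $159.24 + $107.11 + $53.68 = $638.51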